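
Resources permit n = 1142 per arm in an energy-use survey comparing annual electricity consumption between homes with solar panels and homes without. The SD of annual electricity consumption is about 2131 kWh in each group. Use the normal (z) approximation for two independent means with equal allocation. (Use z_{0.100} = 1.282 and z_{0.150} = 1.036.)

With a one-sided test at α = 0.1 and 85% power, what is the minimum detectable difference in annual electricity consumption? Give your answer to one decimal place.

δ = (z_α + z_β) · √((σ₁²+σ₂²)/n)
  = (1.282 + 1.036) · √(9082322/1142)
  = 2.318 · √7953.0
  = 2.318 · 89.1796
  = 206.7183

Minimum detectable difference ≈ 206.7 kWh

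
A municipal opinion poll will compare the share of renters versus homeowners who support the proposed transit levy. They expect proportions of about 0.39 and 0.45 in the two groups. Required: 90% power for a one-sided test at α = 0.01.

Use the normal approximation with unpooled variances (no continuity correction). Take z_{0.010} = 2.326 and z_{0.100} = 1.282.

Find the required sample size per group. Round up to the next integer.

n = 1756 per group

n = (z_α + z_β)² · [p₁(1−p₁) + p₂(1−p₂)] / (p₁ − p₂)²
  = (2.326 + 1.282)² · (0.39·0.61 + 0.45·0.55) / (-0.06)²
  = (3.608)² · (0.2379 + 0.2475) / 0.0036
  = 13.0177 · 0.4854 / 0.0036
  = 1755.22
Round up → n = 1756 per group.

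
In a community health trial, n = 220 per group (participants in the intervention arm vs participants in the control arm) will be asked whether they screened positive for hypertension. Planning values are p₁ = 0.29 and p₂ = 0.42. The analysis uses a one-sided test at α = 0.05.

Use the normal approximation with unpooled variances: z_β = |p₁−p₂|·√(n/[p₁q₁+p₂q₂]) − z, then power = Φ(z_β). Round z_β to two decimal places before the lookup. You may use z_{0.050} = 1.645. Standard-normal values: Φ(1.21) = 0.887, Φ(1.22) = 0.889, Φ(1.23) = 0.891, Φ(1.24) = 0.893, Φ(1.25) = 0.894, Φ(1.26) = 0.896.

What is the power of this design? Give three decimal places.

Power ≈ 0.891

z_β = |p₁−p₂|·√(n/[p₁q₁+p₂q₂]) − z_α
    = 0.13 · √(220/0.4495) − 1.645
    = 0.13 · 22.1231 − 1.645
    = 2.8760 − 1.645 = 1.2310 → 1.23
Power = Φ(1.23) = 0.891.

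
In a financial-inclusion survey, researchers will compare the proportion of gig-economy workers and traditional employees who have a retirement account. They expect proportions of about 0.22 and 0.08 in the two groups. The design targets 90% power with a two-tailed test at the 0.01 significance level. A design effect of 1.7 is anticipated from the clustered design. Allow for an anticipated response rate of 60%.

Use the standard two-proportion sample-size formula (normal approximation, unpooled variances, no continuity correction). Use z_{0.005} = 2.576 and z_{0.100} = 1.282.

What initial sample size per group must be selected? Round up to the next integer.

n = (z_{α/2} + z_β)² · [p₁(1−p₁) + p₂(1−p₂)] / (p₁ − p₂)²
  = (2.576 + 1.282)² · (0.22·0.78 + 0.08·0.92) / (0.14)²
  = (3.858)² · (0.1716 + 0.0736) / 0.0196
  = 14.8842 · 0.2452 / 0.0196
  = 186.20
Design effect: 1.7 × 186.20 = 316.55.
Adjust for 60% response: 316.55 / 0.60 = 527.58.
Round up → n = 528 per group.

n = 528 per group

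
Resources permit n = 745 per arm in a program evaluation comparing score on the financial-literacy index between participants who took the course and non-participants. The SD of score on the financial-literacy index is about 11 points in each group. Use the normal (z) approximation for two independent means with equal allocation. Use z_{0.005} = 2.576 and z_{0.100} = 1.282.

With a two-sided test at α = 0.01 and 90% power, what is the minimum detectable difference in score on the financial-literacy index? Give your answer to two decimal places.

δ = (z_{α/2} + z_β) · √((σ₁²+σ₂²)/n)
  = (2.576 + 1.282) · √(242/745)
  = 3.858 · √0.32483
  = 3.858 · 0.5699
  = 2.1988

Minimum detectable difference ≈ 2.20 points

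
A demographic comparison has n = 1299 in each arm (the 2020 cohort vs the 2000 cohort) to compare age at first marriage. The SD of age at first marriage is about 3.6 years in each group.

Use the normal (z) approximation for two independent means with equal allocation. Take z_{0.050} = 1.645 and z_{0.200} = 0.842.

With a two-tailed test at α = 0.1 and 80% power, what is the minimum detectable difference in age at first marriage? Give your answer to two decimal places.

Minimum detectable difference ≈ 0.35 years

δ = (z_{α/2} + z_β) · √((σ₁²+σ₂²)/n)
  = (1.645 + 0.842) · √(25.92/1299)
  = 2.487 · √0.01995
  = 2.487 · 0.1413
  = 0.3513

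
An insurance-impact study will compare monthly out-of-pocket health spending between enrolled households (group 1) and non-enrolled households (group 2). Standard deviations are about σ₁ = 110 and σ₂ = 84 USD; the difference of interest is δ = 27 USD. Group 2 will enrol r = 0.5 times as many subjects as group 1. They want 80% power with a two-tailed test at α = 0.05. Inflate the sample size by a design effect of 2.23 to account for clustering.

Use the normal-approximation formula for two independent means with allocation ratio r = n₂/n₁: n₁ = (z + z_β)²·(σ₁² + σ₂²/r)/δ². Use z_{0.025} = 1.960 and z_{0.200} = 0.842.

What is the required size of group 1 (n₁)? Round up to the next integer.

n₁ = (z_{α/2} + z_β)² · (σ₁² + σ₂²/r) / δ²
   = (1.960 + 0.842)² · (110² + 84²/0.5) / 27²
   = 7.8512 · (12100 + 14112) / 729
   = 7.8512 · 26212 / 729
   = 282.30
Design effect: 2.23 × 282.30 = 629.53.
Round up → n₁ = 630; n₂ = r·n₁ = 0.5 × 630 = 315.

n₁ = 630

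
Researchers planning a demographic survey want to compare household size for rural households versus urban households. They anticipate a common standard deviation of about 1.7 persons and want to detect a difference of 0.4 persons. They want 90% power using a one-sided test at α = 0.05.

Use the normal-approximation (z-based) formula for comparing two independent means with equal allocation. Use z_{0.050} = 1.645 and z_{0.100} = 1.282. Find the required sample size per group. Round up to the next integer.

n = (z_α + z_β)² · (σ₁² + σ₂²) / δ²
  = (1.645 + 1.282)² · (2·1.7² = 5.78) / 0.4²
  = 8.5673 · 5.78 / 0.16
  = 309.49
Round up → n = 310 per group.

n = 310 per group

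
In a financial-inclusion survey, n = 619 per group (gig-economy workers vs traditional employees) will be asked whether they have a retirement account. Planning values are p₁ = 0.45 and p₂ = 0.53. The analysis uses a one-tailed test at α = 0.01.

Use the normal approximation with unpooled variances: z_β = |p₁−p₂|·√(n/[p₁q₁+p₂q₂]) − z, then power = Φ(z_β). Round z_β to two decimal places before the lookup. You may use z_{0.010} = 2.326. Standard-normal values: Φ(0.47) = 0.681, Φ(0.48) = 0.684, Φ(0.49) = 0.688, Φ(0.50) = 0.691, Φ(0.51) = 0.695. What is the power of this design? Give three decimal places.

z_β = |p₁−p₂|·√(n/[p₁q₁+p₂q₂]) − z_α
    = 0.08 · √(619/0.4966) − 2.326
    = 0.08 · 35.3055 − 2.326
    = 2.8244 − 2.326 = 0.4984 → 0.50
Power = Φ(0.50) = 0.691.

Power ≈ 0.691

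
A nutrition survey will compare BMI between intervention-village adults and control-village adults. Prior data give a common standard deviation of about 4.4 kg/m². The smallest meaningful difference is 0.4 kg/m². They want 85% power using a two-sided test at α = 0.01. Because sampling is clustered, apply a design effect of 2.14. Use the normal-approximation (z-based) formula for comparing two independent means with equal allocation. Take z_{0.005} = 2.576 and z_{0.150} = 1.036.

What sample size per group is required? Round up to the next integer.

n = (z_{α/2} + z_β)² · (σ₁² + σ₂²) / δ²
  = (2.576 + 1.036)² · (2·4.4² = 38.72) / 0.4²
  = 13.0465 · 38.72 / 0.16
  = 3157.26
Design effect: 2.14 × 3157.26 = 6756.54.
Round up → n = 6757 per group.

n = 6757 per group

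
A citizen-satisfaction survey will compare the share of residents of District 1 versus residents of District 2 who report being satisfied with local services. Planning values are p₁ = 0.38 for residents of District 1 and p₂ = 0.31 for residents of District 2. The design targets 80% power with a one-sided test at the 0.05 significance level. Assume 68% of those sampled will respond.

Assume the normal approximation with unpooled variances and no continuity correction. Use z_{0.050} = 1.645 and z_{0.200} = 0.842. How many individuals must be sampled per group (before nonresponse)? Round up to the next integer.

n = (z_α + z_β)² · [p₁(1−p₁) + p₂(1−p₂)] / (p₁ − p₂)²
  = (1.645 + 0.842)² · (0.38·0.62 + 0.31·0.69) / (0.07)²
  = (2.487)² · (0.2356 + 0.2139) / 0.0049
  = 6.1852 · 0.4495 / 0.0049
  = 567.39
Adjust for 68% response: 567.39 / 0.68 = 834.40.
Round up → n = 835 per group.

n = 835 per group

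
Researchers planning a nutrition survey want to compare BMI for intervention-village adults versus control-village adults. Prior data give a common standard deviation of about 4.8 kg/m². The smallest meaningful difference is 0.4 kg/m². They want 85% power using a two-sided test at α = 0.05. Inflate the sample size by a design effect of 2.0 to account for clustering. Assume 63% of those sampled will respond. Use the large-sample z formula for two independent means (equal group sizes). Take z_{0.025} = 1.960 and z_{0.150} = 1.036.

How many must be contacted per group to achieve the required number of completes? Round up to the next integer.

n = (z_{α/2} + z_β)² · (σ₁² + σ₂²) / δ²
  = (1.960 + 1.036)² · (2·4.8² = 46.08) / 0.4²
  = 8.9760 · 46.08 / 0.16
  = 2585.09
Design effect: 2.0 × 2585.09 = 5170.19.
Adjust for 63% response: 5170.19 / 0.63 = 8206.64.
Round up → n = 8207 per group.

n = 8207 per group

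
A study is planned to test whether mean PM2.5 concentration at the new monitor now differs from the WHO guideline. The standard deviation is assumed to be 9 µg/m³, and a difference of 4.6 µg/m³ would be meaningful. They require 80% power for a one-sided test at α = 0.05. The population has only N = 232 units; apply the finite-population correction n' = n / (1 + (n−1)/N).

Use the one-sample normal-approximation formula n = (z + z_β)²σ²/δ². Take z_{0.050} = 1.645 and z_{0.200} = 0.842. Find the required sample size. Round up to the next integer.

n = 22

n = (z_α + z_β)² · σ² / δ²
  = (1.645 + 0.842)² · 9² / 4.6²
  = 6.1852 · 81 / 21.16
  = 23.68
Finite-population correction (N = 232): 23.68 / (1 + (23.68 − 1)/232) = 21.57.
Round up → n = 22.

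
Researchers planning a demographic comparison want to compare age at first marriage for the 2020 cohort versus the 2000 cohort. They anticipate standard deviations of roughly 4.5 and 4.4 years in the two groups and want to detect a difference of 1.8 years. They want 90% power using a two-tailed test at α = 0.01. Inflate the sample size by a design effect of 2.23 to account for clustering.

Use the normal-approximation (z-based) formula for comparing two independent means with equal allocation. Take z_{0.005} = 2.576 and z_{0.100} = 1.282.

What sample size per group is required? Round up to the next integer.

n = (z_{α/2} + z_β)² · (σ₁² + σ₂²) / δ²
  = (2.576 + 1.282)² · (4.5² + 4.4² = 39.61) / 1.8²
  = 14.8842 · 39.61 / 3.24
  = 181.96
Design effect: 2.23 × 181.96 = 405.78.
Round up → n = 406 per group.

n = 406 per group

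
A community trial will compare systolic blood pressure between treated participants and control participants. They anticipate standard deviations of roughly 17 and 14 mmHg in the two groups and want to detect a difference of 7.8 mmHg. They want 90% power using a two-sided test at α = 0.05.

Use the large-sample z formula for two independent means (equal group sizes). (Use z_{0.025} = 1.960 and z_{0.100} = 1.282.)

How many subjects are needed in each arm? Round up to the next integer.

n = (z_{α/2} + z_β)² · (σ₁² + σ₂²) / δ²
  = (1.960 + 1.282)² · (17² + 14² = 485) / 7.8²
  = 10.5106 · 485 / 60.84
  = 83.79
Round up → n = 84 per group.

n = 84 per group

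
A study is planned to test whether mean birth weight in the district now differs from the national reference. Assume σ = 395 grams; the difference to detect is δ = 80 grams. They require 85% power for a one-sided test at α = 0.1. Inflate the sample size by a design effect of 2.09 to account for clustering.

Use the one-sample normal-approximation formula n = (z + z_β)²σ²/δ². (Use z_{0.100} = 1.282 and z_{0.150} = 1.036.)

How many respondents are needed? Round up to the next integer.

n = (z_α + z_β)² · σ² / δ²
  = (1.282 + 1.036)² · 395² / 80²
  = 5.3731 · 156025 / 6400
  = 130.99
Design effect: 2.09 × 130.99 = 273.77.
Round up → n = 274.

n = 274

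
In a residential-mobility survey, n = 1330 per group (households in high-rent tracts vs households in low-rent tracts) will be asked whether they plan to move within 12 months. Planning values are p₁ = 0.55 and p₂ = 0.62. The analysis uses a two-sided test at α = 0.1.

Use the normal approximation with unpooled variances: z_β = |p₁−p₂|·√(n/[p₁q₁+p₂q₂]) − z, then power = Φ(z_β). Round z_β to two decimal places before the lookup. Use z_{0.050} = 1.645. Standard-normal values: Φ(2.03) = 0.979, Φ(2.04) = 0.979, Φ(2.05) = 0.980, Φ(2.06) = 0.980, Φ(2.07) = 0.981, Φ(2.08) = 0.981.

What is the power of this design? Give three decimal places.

Power ≈ 0.979

z_β = |p₁−p₂|·√(n/[p₁q₁+p₂q₂]) − z_{α/2}
    = 0.07 · √(1330/0.4831) − 1.645
    = 0.07 · 52.4695 − 1.645
    = 3.6729 − 1.645 = 2.0279 → 2.03
Power = Φ(2.03) = 0.979.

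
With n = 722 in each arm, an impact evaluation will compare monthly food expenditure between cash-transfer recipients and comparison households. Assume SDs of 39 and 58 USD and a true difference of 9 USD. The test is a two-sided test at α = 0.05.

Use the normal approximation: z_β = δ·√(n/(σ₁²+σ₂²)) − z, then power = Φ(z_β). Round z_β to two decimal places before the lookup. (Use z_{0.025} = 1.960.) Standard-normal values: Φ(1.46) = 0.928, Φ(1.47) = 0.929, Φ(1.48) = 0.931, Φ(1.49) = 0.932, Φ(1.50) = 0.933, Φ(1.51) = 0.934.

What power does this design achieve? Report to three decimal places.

Power ≈ 0.933

z_β = δ·√(n/(σ₁²+σ₂²)) − z_{α/2}
    = 9 · √(722/4885) − 1.960
    = 9 · 0.38445 − 1.960
    = 3.4600 − 1.960 = 1.5000 → 1.50
Power = Φ(1.50) = 0.933.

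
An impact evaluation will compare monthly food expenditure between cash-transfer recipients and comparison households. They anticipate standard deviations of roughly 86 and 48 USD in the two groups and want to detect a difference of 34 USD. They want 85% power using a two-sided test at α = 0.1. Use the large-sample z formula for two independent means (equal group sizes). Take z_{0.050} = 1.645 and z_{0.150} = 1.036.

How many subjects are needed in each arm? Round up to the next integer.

n = 61 per group

n = (z_{α/2} + z_β)² · (σ₁² + σ₂²) / δ²
  = (1.645 + 1.036)² · (86² + 48² = 9700) / 34²
  = 7.1878 · 9700 / 1156
  = 60.31
Round up → n = 61 per group.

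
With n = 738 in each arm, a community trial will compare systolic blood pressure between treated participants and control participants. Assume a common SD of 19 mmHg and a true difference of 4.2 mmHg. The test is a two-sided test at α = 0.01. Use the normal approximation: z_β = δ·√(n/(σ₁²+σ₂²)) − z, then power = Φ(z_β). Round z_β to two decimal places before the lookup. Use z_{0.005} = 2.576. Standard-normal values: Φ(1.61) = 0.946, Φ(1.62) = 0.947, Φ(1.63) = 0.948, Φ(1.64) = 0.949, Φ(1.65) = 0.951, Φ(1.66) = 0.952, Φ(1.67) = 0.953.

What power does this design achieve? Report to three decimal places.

z_β = δ·√(n/(σ₁²+σ₂²)) − z_{α/2}
    = 4.2 · √(738/722) − 2.576
    = 4.2 · 1.01102 − 2.576
    = 4.2463 − 2.576 = 1.6703 → 1.67
Power = Φ(1.67) = 0.953.

Power ≈ 0.953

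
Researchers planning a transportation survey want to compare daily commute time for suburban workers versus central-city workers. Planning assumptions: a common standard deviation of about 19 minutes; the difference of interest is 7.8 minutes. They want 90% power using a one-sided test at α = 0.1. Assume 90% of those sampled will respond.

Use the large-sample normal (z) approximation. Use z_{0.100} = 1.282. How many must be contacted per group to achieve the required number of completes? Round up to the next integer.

n = (z_α + z_β)² · (σ₁² + σ₂²) / δ²
  = (1.282 + 1.282)² · (2·19² = 722) / 7.8²
  = 6.5741 · 722 / 60.84
  = 78.02
Adjust for 90% response: 78.02 / 0.90 = 86.68.
Round up → n = 87 per group.

n = 87 per group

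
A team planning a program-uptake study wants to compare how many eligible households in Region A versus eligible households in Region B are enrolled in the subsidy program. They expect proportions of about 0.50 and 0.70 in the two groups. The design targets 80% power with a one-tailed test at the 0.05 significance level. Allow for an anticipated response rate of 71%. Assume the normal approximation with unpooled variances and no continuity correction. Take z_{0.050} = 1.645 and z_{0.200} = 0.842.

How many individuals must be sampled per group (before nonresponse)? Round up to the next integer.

n = (z_α + z_β)² · [p₁(1−p₁) + p₂(1−p₂)] / (p₁ − p₂)²
  = (1.645 + 0.842)² · (0.50·0.50 + 0.70·0.30) / (-0.20)²
  = (2.487)² · (0.2500 + 0.2100) / 0.0400
  = 6.1852 · 0.4600 / 0.0400
  = 71.13
Adjust for 71% response: 71.13 / 0.71 = 100.18.
Round up → n = 101 per group.

n = 101 per group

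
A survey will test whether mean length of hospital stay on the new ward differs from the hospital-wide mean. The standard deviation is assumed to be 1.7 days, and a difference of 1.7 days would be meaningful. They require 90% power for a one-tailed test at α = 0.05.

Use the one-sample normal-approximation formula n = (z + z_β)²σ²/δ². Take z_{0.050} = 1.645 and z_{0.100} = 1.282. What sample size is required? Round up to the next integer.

n = 9

n = (z_α + z_β)² · σ² / δ²
  = (1.645 + 1.282)² · 1.7² / 1.7²
  = 8.5673 · 2.89 / 2.89
  = 8.57
Round up → n = 9.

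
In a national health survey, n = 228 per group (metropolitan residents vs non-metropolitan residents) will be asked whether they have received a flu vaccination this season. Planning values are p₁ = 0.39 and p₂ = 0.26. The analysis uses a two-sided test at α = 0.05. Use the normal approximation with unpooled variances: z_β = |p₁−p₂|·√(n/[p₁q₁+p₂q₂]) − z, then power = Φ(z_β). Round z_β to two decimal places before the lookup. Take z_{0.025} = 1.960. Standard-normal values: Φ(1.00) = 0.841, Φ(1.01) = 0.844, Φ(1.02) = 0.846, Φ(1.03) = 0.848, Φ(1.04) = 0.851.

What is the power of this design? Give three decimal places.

Power ≈ 0.848

z_β = |p₁−p₂|·√(n/[p₁q₁+p₂q₂]) − z_{α/2}
    = 0.13 · √(228/0.4303) − 1.960
    = 0.13 · 23.0188 − 1.960
    = 2.9924 − 1.960 = 1.0324 → 1.03
Power = Φ(1.03) = 0.848.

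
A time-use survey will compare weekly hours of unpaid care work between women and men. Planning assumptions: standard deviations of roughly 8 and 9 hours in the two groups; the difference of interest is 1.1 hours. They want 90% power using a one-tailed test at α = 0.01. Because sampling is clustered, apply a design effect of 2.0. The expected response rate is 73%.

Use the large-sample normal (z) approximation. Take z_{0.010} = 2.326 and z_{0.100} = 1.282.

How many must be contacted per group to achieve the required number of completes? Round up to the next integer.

n = 4274 per group

n = (z_α + z_β)² · (σ₁² + σ₂²) / δ²
  = (2.326 + 1.282)² · (8² + 9² = 145) / 1.1²
  = 13.0177 · 145 / 1.21
  = 1559.97
Design effect: 2.0 × 1559.97 = 3119.94.
Adjust for 73% response: 3119.94 / 0.73 = 4273.88.
Round up → n = 4274 per group.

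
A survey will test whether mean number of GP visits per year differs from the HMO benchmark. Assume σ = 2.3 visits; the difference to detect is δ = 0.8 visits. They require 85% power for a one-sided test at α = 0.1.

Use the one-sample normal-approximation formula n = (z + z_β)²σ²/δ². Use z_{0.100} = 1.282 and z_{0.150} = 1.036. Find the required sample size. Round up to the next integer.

n = 45

n = (z_α + z_β)² · σ² / δ²
  = (1.282 + 1.036)² · 2.3² / 0.8²
  = 5.3731 · 5.29 / 0.64
  = 44.41
Round up → n = 45.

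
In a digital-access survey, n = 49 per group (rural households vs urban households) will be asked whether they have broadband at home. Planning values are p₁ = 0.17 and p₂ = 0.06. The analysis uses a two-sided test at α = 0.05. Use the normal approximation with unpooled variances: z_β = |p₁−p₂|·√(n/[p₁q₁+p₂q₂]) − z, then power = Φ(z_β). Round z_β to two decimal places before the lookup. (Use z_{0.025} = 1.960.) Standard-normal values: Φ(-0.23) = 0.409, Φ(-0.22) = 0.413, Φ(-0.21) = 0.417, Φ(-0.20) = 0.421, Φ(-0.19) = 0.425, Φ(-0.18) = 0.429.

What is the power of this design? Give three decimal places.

z_β = |p₁−p₂|·√(n/[p₁q₁+p₂q₂]) − z_{α/2}
    = 0.11 · √(49/0.1975) − 1.960
    = 0.11 · 15.7512 − 1.960
    = 1.7326 − 1.960 = -0.2274 → -0.23
Power = Φ(-0.23) = 0.409.

Power ≈ 0.409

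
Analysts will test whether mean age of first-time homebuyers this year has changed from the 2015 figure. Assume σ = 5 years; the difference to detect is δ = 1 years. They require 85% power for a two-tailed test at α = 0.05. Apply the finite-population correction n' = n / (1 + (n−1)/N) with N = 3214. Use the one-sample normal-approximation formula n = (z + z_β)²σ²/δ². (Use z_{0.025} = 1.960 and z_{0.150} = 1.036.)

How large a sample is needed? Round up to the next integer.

n = 210

n = (z_{α/2} + z_β)² · σ² / δ²
  = (1.960 + 1.036)² · 5² / 1²
  = 8.9760 · 25 / 1
  = 224.40
Finite-population correction (N = 3214): 224.40 / (1 + (224.40 − 1)/3214) = 209.82.
Round up → n = 210.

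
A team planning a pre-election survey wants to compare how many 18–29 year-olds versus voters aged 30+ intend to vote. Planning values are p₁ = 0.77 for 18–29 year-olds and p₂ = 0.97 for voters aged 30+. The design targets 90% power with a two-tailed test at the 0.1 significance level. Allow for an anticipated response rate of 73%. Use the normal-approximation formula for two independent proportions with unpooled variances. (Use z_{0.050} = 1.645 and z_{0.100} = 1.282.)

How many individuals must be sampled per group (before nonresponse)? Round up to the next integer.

n = (z_{α/2} + z_β)² · [p₁(1−p₁) + p₂(1−p₂)] / (p₁ − p₂)²
  = (1.645 + 1.282)² · (0.77·0.23 + 0.97·0.03) / (-0.20)²
  = (2.927)² · (0.1771 + 0.0291) / 0.0400
  = 8.5673 · 0.2062 / 0.0400
  = 44.16
Adjust for 73% response: 44.16 / 0.73 = 60.50.
Round up → n = 61 per group.

n = 61 per group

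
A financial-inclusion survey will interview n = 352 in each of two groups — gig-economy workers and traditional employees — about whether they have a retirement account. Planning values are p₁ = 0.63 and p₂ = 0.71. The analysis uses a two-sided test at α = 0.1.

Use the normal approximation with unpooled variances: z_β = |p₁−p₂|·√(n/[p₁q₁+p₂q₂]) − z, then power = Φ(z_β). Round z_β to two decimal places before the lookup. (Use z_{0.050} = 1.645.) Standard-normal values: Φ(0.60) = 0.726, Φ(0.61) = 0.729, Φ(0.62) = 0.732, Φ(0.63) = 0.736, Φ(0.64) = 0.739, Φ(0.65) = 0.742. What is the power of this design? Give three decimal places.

Power ≈ 0.732

z_β = |p₁−p₂|·√(n/[p₁q₁+p₂q₂]) − z_{α/2}
    = 0.08 · √(352/0.4390) − 1.645
    = 0.08 · 28.3165 − 1.645
    = 2.2653 − 1.645 = 0.6203 → 0.62
Power = Φ(0.62) = 0.732.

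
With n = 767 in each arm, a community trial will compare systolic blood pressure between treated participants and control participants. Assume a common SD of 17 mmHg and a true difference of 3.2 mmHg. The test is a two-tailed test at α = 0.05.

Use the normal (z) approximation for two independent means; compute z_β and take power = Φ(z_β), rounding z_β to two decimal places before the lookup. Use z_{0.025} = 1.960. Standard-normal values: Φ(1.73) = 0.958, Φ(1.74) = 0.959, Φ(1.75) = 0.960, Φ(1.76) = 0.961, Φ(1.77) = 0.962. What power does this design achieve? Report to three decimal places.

z_β = δ·√(n/(σ₁²+σ₂²)) − z_{α/2}
    = 3.2 · √(767/578) − 1.960
    = 3.2 · 1.15195 − 1.960
    = 3.6862 − 1.960 = 1.7262 → 1.73
Power = Φ(1.73) = 0.958.

Power ≈ 0.958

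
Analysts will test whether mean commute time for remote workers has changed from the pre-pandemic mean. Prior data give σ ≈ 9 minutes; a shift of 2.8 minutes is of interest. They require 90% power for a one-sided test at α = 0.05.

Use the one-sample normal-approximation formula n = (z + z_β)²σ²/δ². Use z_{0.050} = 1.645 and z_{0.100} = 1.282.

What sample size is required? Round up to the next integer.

n = (z_α + z_β)² · σ² / δ²
  = (1.645 + 1.282)² · 9² / 2.8²
  = 8.5673 · 81 / 7.84
  = 88.51
Round up → n = 89.

n = 89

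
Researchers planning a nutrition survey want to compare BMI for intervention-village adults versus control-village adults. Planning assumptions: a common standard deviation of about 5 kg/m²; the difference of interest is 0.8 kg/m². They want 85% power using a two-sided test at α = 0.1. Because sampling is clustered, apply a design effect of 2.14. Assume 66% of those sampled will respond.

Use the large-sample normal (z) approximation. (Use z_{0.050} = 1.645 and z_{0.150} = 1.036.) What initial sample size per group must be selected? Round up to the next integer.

n = 1821 per group

n = (z_{α/2} + z_β)² · (σ₁² + σ₂²) / δ²
  = (1.645 + 1.036)² · (2·5² = 50) / 0.8²
  = 7.1878 · 50 / 0.64
  = 561.54
Design effect: 2.14 × 561.54 = 1201.70.
Adjust for 66% response: 1201.70 / 0.66 = 1820.76.
Round up → n = 1821 per group.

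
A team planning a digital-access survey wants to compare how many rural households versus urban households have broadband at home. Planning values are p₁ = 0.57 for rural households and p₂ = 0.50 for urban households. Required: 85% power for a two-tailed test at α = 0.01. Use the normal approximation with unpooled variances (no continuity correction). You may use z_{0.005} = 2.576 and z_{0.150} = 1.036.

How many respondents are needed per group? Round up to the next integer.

n = 1319 per group

n = (z_{α/2} + z_β)² · [p₁(1−p₁) + p₂(1−p₂)] / (p₁ − p₂)²
  = (2.576 + 1.036)² · (0.57·0.43 + 0.50·0.50) / (0.07)²
  = (3.612)² · (0.2451 + 0.2500) / 0.0049
  = 13.0465 · 0.4951 / 0.0049
  = 1318.23
Round up → n = 1319 per group.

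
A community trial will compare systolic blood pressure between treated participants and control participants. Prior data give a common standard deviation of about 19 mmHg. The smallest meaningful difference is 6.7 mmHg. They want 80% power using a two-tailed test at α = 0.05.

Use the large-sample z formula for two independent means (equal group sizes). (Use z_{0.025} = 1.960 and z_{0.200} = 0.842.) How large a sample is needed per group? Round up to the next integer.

n = (z_{α/2} + z_β)² · (σ₁² + σ₂²) / δ²
  = (1.960 + 0.842)² · (2·19² = 722) / 6.7²
  = 7.8512 · 722 / 44.89
  = 126.28
Round up → n = 127 per group.

n = 127 per group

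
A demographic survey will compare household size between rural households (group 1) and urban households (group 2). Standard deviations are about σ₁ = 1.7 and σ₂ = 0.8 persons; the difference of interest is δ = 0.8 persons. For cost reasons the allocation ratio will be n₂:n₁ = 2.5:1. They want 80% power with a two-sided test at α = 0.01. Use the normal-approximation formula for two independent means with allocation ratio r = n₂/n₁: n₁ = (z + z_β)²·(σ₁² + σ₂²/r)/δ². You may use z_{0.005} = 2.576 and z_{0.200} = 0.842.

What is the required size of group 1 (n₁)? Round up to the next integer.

n₁ = (z_{α/2} + z_β)² · (σ₁² + σ₂²/r) / δ²
   = (2.576 + 0.842)² · (1.7² + 0.8²/2.5) / 0.8²
   = 11.6827 · (2.89 + 0.256) / 0.64
   = 11.6827 · 3.146 / 0.64
   = 57.43
Round up → n₁ = 58; n₂ = r·n₁ = 2.5 × 58 = 145.

n₁ = 58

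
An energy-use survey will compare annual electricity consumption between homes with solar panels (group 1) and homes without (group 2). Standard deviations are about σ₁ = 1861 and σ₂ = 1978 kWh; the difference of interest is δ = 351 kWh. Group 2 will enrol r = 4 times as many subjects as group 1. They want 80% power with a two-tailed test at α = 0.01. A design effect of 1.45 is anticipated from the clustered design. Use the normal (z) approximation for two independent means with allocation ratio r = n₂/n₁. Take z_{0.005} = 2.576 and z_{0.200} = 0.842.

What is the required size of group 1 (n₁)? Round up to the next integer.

n₁ = (z_{α/2} + z_β)² · (σ₁² + σ₂²/r) / δ²
   = (2.576 + 0.842)² · (1861² + 1978²/4) / 351²
   = 11.6827 · (3463321 + 978121) / 123201
   = 11.6827 · 4441442 / 123201
   = 421.17
Design effect: 1.45 × 421.17 = 610.69.
Round up → n₁ = 611; n₂ = r·n₁ = 4 × 611 = 2444.

n₁ = 611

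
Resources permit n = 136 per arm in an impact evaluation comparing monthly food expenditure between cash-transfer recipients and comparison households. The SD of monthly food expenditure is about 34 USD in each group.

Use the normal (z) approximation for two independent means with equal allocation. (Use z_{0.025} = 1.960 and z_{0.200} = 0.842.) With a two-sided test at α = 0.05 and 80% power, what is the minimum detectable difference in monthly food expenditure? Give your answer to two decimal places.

δ = (z_{α/2} + z_β) · √((σ₁²+σ₂²)/n)
  = (1.960 + 0.842) · √(2312/136)
  = 2.802 · √17
  = 2.802 · 4.1231
  = 11.5529

Minimum detectable difference ≈ 11.55 USD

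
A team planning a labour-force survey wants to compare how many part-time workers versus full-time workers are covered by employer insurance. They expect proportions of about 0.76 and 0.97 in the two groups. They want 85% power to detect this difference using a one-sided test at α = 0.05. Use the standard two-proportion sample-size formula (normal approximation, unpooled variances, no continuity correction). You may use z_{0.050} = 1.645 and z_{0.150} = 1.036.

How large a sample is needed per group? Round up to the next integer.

n = (z_α + z_β)² · [p₁(1−p₁) + p₂(1−p₂)] / (p₁ − p₂)²
  = (1.645 + 1.036)² · (0.76·0.24 + 0.97·0.03) / (-0.21)²
  = (2.681)² · (0.1824 + 0.0291) / 0.0441
  = 7.1878 · 0.2115 / 0.0441
  = 34.47
Round up → n = 35 per group.

n = 35 per group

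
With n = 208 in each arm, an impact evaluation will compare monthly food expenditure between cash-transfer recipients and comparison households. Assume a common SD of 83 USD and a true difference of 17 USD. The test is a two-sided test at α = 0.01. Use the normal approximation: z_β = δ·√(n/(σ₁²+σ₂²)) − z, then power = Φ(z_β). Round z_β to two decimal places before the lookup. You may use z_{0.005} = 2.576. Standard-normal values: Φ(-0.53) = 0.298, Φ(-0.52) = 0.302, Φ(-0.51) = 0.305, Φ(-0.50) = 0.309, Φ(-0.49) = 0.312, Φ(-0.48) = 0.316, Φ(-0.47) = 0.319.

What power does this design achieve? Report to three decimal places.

z_β = δ·√(n/(σ₁²+σ₂²)) − z_{α/2}
    = 17 · √(208/13778) − 2.576
    = 17 · 0.12287 − 2.576
    = 2.0888 − 2.576 = -0.4872 → -0.49
Power = Φ(-0.49) = 0.312.

Power ≈ 0.312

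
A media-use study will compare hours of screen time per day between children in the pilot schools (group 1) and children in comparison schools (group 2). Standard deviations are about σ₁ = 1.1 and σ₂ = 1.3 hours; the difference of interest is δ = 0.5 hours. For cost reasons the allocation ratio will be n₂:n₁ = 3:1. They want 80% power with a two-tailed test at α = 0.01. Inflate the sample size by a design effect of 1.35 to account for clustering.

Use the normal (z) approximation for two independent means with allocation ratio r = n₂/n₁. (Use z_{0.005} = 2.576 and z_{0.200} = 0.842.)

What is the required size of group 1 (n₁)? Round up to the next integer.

n₁ = 112

n₁ = (z_{α/2} + z_β)² · (σ₁² + σ₂²/r) / δ²
   = (2.576 + 0.842)² · (1.1² + 1.3²/3) / 0.5²
   = 11.6827 · (1.21 + 0.56333) / 0.25
   = 11.6827 · 1.7733 / 0.25
   = 82.87
Design effect: 1.35 × 82.87 = 111.87.
Round up → n₁ = 112; n₂ = r·n₁ = 3 × 112 = 336.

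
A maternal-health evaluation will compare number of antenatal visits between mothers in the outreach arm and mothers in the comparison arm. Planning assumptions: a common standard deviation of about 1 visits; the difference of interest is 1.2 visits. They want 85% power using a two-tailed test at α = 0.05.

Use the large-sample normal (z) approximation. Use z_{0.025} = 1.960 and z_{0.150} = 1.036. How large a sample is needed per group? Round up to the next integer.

n = (z_{α/2} + z_β)² · (σ₁² + σ₂²) / δ²
  = (1.960 + 1.036)² · (2·1² = 2) / 1.2²
  = 8.9760 · 2 / 1.44
  = 12.47
Round up → n = 13 per group.

n = 13 per group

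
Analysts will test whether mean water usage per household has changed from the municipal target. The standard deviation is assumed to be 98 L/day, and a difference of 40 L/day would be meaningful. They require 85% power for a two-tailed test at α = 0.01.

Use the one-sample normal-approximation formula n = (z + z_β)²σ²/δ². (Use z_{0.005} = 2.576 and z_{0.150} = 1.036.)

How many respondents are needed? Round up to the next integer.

n = 79

n = (z_{α/2} + z_β)² · σ² / δ²
  = (2.576 + 1.036)² · 98² / 40²
  = 13.0465 · 9604 / 1600
  = 78.31
Round up → n = 79.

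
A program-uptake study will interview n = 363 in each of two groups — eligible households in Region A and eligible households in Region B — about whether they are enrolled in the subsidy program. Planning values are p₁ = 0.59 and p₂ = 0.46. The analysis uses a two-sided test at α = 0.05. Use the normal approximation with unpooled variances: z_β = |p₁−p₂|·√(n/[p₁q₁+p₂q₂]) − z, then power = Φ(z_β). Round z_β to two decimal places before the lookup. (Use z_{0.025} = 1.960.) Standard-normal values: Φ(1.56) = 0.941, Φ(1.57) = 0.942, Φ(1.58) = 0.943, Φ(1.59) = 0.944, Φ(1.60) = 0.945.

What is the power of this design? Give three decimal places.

Power ≈ 0.943

z_β = |p₁−p₂|·√(n/[p₁q₁+p₂q₂]) − z_{α/2}
    = 0.13 · √(363/0.4903) − 1.960
    = 0.13 · 27.2096 − 1.960
    = 3.5372 − 1.960 = 1.5772 → 1.58
Power = Φ(1.58) = 0.943.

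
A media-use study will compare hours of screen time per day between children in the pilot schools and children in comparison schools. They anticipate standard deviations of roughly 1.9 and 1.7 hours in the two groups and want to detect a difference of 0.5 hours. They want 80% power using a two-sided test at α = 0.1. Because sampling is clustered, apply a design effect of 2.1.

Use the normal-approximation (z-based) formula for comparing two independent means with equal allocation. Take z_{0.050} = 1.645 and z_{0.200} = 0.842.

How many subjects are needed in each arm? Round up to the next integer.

n = (z_{α/2} + z_β)² · (σ₁² + σ₂²) / δ²
  = (1.645 + 0.842)² · (1.9² + 1.7² = 6.5) / 0.5²
  = 6.1852 · 6.5 / 0.25
  = 160.81
Design effect: 2.1 × 160.81 = 337.71.
Round up → n = 338 per group.

n = 338 per group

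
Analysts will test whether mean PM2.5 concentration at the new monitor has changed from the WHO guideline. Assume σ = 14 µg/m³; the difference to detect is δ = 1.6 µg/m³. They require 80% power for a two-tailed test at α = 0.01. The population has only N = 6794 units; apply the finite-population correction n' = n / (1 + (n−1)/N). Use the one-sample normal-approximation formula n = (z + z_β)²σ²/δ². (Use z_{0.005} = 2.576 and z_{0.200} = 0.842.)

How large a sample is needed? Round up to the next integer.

n = 791

n = (z_{α/2} + z_β)² · σ² / δ²
  = (2.576 + 0.842)² · 14² / 1.6²
  = 11.6827 · 196 / 2.56
  = 894.46
Finite-population correction (N = 6794): 894.46 / (1 + (894.46 − 1)/6794) = 790.50.
Round up → n = 791.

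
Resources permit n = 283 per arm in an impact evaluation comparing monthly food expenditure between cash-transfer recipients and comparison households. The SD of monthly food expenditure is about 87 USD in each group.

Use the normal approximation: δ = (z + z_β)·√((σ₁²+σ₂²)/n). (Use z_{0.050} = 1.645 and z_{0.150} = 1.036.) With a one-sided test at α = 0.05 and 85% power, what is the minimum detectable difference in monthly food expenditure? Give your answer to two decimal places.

Minimum detectable difference ≈ 19.61 USD

δ = (z_α + z_β) · √((σ₁²+σ₂²)/n)
  = (1.645 + 1.036) · √(15138/283)
  = 2.681 · √53.4912
  = 2.681 · 7.3138
  = 19.6082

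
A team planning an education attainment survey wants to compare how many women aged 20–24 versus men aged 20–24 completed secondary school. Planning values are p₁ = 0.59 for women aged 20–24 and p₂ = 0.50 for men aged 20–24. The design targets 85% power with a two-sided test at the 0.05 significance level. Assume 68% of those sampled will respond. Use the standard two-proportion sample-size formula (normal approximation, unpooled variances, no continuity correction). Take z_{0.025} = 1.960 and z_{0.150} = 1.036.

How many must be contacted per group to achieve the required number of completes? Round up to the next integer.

n = (z_{α/2} + z_β)² · [p₁(1−p₁) + p₂(1−p₂)] / (p₁ − p₂)²
  = (1.960 + 1.036)² · (0.59·0.41 + 0.50·0.50) / (0.09)²
  = (2.996)² · (0.2419 + 0.2500) / 0.0081
  = 8.9760 · 0.4919 / 0.0081
  = 545.10
Adjust for 68% response: 545.10 / 0.68 = 801.62.
Round up → n = 802 per group.

n = 802 per group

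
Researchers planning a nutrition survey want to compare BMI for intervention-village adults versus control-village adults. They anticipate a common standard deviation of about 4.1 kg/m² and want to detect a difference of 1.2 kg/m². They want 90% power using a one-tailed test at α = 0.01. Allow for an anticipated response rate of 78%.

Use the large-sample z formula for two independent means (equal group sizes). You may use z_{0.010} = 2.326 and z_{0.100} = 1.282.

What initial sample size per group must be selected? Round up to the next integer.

n = 390 per group

n = (z_α + z_β)² · (σ₁² + σ₂²) / δ²
  = (2.326 + 1.282)² · (2·4.1² = 33.62) / 1.2²
  = 13.0177 · 33.62 / 1.44
  = 303.93
Adjust for 78% response: 303.93 / 0.78 = 389.65.
Round up → n = 390 per group.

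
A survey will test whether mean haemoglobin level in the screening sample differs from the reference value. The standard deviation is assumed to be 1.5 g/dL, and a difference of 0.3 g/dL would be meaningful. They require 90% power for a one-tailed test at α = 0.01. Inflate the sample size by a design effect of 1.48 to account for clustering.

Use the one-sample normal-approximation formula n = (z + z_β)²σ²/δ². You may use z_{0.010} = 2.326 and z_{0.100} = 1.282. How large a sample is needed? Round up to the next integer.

n = 482

n = (z_α + z_β)² · σ² / δ²
  = (2.326 + 1.282)² · 1.5² / 0.3²
  = 13.0177 · 2.25 / 0.09
  = 325.44
Design effect: 1.48 × 325.44 = 481.65.
Round up → n = 482.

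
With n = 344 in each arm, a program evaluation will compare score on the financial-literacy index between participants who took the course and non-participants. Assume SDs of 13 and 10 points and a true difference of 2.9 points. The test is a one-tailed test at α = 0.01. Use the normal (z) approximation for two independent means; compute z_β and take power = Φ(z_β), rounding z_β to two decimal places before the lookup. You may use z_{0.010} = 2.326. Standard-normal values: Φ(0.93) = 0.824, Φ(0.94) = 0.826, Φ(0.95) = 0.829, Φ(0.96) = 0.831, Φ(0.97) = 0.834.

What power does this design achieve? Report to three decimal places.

Power ≈ 0.829

z_β = δ·√(n/(σ₁²+σ₂²)) − z_α
    = 2.9 · √(344/269) − 2.326
    = 2.9 · 1.13084 − 2.326
    = 3.2795 − 2.326 = 0.9535 → 0.95
Power = Φ(0.95) = 0.829.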